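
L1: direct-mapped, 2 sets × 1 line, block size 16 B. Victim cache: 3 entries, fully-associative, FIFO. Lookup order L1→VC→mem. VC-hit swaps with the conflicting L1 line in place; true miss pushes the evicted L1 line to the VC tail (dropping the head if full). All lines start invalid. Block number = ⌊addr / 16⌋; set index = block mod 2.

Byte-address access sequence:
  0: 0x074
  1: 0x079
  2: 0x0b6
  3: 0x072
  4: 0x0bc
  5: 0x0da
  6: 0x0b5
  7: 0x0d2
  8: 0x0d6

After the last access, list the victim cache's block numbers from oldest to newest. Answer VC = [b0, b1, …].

#0 0x74→b7/s1 MISS; vc=[]
#1 0x79→b7/s1 L1-HIT; vc=[]
#2 0xb6→b11/s1 MISS; vc=[7]
#3 0x72→b7/s1 VC-HIT; vc=[11]
#4 0xbc→b11/s1 VC-HIT; vc=[7]
#5 0xda→b13/s1 MISS; vc=[7,11]
#6 0xb5→b11/s1 VC-HIT; vc=[7,13]
#7 0xd2→b13/s1 VC-HIT; vc=[7,11]
#8 0xd6→b13/s1 L1-HIT; vc=[7,11]

VC = [7, 11]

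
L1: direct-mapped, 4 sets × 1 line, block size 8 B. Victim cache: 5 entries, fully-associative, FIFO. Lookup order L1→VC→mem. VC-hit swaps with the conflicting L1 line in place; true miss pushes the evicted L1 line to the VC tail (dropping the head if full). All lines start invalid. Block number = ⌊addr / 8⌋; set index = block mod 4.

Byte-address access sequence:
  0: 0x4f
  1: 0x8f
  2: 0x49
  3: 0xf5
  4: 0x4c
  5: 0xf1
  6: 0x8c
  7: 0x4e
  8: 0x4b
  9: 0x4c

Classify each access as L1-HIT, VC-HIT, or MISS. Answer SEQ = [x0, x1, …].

0: 0x4f (blk 9, set 1) → MISS  vc=[]
1: 0x8f (blk 17, set 1) → MISS  vc=[9]
2: 0x49 (blk 9, set 1) → VC-HIT  vc=[17]
3: 0xf5 (blk 30, set 2) → MISS  vc=[17]
4: 0x4c (blk 9, set 1) → L1-HIT  vc=[17]
5: 0xf1 (blk 30, set 2) → L1-HIT  vc=[17]
6: 0x8c (blk 17, set 1) → VC-HIT  vc=[9]
7: 0x4e (blk 9, set 1) → VC-HIT  vc=[17]
8: 0x4b (blk 9, set 1) → L1-HIT  vc=[17]
9: 0x4c (blk 9, set 1) → L1-HIT  vc=[17]

SEQ = [MISS, MISS, VC-HIT, MISS, L1-HIT, L1-HIT, VC-HIT, VC-HIT, L1-HIT, L1-HIT]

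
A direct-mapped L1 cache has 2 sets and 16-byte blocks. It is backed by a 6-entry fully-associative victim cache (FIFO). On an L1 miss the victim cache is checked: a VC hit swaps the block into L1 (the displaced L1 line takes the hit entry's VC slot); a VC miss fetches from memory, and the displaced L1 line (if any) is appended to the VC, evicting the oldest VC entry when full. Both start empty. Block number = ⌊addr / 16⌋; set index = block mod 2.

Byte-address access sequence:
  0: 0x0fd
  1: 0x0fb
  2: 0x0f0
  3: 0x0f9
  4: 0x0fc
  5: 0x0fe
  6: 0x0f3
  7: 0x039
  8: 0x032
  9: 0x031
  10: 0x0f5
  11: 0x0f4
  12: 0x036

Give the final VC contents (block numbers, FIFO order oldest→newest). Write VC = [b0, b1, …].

  [0] addr=0xfd blk=15 s=1: MISS | VC []
  [1] addr=0xfb blk=15 s=1: L1-HIT | VC []
  [2] addr=0xf0 blk=15 s=1: L1-HIT | VC []
  [3] addr=0xf9 blk=15 s=1: L1-HIT | VC []
  [4] addr=0xfc blk=15 s=1: L1-HIT | VC []
  [5] addr=0xfe blk=15 s=1: L1-HIT | VC []
  [6] addr=0xf3 blk=15 s=1: L1-HIT | VC []
  [7] addr=0x39 blk=3 s=1: MISS | VC [15]
  [8] addr=0x32 blk=3 s=1: L1-HIT | VC [15]
  [9] addr=0x31 blk=3 s=1: L1-HIT | VC [15]
  [10] addr=0xf5 blk=15 s=1: VC-HIT | VC [3]
  [11] addr=0xf4 blk=15 s=1: L1-HIT | VC [3]
  [12] addr=0x36 blk=3 s=1: VC-HIT | VC [15]

VC = [15]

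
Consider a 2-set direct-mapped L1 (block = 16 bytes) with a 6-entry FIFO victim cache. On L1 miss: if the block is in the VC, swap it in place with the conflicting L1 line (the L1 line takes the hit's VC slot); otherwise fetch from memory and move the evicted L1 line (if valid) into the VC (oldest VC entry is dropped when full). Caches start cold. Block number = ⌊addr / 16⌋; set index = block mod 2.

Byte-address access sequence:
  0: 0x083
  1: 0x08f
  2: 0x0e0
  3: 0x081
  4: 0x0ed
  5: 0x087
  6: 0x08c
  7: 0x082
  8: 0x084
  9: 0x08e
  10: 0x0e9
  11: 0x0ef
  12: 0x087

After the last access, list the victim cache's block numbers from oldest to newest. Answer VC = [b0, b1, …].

  [0] addr=0x83 blk=8 s=0: MISS | VC []
  [1] addr=0x8f blk=8 s=0: L1-HIT | VC []
  [2] addr=0xe0 blk=14 s=0: MISS | VC [8]
  [3] addr=0x81 blk=8 s=0: VC-HIT | VC [14]
  [4] addr=0xed blk=14 s=0: VC-HIT | VC [8]
  [5] addr=0x87 blk=8 s=0: VC-HIT | VC [14]
  [6] addr=0x8c blk=8 s=0: L1-HIT | VC [14]
  [7] addr=0x82 blk=8 s=0: L1-HIT | VC [14]
  [8] addr=0x84 blk=8 s=0: L1-HIT | VC [14]
  [9] addr=0x8e blk=8 s=0: L1-HIT | VC [14]
  [10] addr=0xe9 blk=14 s=0: VC-HIT | VC [8]
  [11] addr=0xef blk=14 s=0: L1-HIT | VC [8]
  [12] addr=0x87 blk=8 s=0: VC-HIT | VC [14]

VC = [14]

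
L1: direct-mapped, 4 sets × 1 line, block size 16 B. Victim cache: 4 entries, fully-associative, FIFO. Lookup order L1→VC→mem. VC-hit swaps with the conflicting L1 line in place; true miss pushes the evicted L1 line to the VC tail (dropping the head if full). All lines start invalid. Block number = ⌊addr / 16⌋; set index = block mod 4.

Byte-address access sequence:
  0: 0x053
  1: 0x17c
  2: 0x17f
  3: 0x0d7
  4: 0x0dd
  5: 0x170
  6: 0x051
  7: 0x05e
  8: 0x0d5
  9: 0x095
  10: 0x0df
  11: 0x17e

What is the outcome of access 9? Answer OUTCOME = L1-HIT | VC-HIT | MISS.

0: 0x53 (blk 5, set 1) → MISS  vc=[]
1: 0x17c (blk 23, set 3) → MISS  vc=[]
2: 0x17f (blk 23, set 3) → L1-HIT  vc=[]
3: 0xd7 (blk 13, set 1) → MISS  vc=[5]
4: 0xdd (blk 13, set 1) → L1-HIT  vc=[5]
5: 0x170 (blk 23, set 3) → L1-HIT  vc=[5]
6: 0x51 (blk 5, set 1) → VC-HIT  vc=[13]
7: 0x5e (blk 5, set 1) → L1-HIT  vc=[13]
8: 0xd5 (blk 13, set 1) → VC-HIT  vc=[5]
9: 0x95 (blk 9, set 1) → MISS  vc=[5, 13]
10: 0xdf (blk 13, set 1) → VC-HIT  vc=[5, 9]
11: 0x17e (blk 23, set 3) → L1-HIT  vc=[5, 9]

OUTCOME = MISS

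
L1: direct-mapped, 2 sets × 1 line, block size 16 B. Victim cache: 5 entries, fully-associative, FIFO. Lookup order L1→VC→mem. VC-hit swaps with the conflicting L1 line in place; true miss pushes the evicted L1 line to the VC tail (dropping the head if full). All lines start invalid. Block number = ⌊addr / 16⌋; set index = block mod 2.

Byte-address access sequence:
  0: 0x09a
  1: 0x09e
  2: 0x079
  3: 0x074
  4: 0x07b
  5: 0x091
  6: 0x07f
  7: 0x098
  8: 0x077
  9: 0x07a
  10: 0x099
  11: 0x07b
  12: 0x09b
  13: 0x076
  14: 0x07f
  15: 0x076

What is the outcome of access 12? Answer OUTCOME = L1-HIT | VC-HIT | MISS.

OUTCOME = VC-HIT

  [0] addr=0x9a blk=9 s=1: MISS | VC []
  [1] addr=0x9e blk=9 s=1: L1-HIT | VC []
  [2] addr=0x79 blk=7 s=1: MISS | VC [9]
  [3] addr=0x74 blk=7 s=1: L1-HIT | VC [9]
  [4] addr=0x7b blk=7 s=1: L1-HIT | VC [9]
  [5] addr=0x91 blk=9 s=1: VC-HIT | VC [7]
  [6] addr=0x7f blk=7 s=1: VC-HIT | VC [9]
  [7] addr=0x98 blk=9 s=1: VC-HIT | VC [7]
  [8] addr=0x77 blk=7 s=1: VC-HIT | VC [9]
  [9] addr=0x7a blk=7 s=1: L1-HIT | VC [9]
  [10] addr=0x99 blk=9 s=1: VC-HIT | VC [7]
  [11] addr=0x7b blk=7 s=1: VC-HIT | VC [9]
  [12] addr=0x9b blk=9 s=1: VC-HIT | VC [7]
  [13] addr=0x76 blk=7 s=1: VC-HIT | VC [9]
  [14] addr=0x7f blk=7 s=1: L1-HIT | VC [9]
  [15] addr=0x76 blk=7 s=1: L1-HIT | VC [9]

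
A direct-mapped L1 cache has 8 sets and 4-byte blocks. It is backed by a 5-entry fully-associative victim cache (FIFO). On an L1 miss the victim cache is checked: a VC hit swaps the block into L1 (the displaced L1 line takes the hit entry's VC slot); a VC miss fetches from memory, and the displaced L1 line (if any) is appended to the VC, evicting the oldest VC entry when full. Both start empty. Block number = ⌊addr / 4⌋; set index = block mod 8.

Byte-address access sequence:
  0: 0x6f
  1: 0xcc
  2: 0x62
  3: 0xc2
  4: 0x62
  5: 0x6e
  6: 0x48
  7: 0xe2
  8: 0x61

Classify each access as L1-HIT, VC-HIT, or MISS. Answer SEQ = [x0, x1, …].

SEQ = [MISS, MISS, MISS, MISS, VC-HIT, VC-HIT, MISS, MISS, VC-HIT]

#0 0x6f→b27/s3 MISS; vc=[]
#1 0xcc→b51/s3 MISS; vc=[27]
#2 0x62→b24/s0 MISS; vc=[27]
#3 0xc2→b48/s0 MISS; vc=[27,24]
#4 0x62→b24/s0 VC-HIT; vc=[27,48]
#5 0x6e→b27/s3 VC-HIT; vc=[51,48]
#6 0x48→b18/s2 MISS; vc=[51,48]
#7 0xe2→b56/s0 MISS; vc=[51,48,24]
#8 0x61→b24/s0 VC-HIT; vc=[51,48,56]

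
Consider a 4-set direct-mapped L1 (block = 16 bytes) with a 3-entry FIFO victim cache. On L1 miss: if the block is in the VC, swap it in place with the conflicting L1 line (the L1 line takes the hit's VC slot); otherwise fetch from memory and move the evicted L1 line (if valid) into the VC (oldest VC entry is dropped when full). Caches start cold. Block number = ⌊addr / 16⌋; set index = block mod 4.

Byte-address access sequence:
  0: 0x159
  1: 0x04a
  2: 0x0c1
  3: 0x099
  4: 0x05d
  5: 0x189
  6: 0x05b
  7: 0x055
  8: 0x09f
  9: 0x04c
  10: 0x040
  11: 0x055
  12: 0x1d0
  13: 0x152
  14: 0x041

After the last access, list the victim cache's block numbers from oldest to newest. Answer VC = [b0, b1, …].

#0 0x159→b21/s1 MISS; vc=[]
#1 0x4a→b4/s0 MISS; vc=[]
#2 0xc1→b12/s0 MISS; vc=[4]
#3 0x99→b9/s1 MISS; vc=[4,21]
#4 0x5d→b5/s1 MISS; vc=[4,21,9]
#5 0x189→b24/s0 MISS; vc=[21,9,12]
#6 0x5b→b5/s1 L1-HIT; vc=[21,9,12]
#7 0x55→b5/s1 L1-HIT; vc=[21,9,12]
#8 0x9f→b9/s1 VC-HIT; vc=[21,5,12]
#9 0x4c→b4/s0 MISS; vc=[5,12,24]
#10 0x40→b4/s0 L1-HIT; vc=[5,12,24]
#11 0x55→b5/s1 VC-HIT; vc=[9,12,24]
#12 0x1d0→b29/s1 MISS; vc=[12,24,5]
#13 0x152→b21/s1 MISS; vc=[24,5,29]
#14 0x41→b4/s0 L1-HIT; vc=[24,5,29]

VC = [24, 5, 29]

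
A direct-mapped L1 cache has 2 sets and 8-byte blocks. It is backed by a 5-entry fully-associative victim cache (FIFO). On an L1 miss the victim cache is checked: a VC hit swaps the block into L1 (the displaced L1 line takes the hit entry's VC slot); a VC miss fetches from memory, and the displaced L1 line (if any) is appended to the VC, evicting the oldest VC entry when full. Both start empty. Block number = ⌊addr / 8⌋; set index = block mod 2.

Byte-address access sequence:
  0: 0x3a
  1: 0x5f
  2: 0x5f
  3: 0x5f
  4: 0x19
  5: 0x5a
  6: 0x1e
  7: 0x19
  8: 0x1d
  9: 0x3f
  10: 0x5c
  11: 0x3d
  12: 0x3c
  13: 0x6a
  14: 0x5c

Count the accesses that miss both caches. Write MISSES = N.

0: 0x3a (blk 7, set 1) → MISS  vc=[]
1: 0x5f (blk 11, set 1) → MISS  vc=[7]
2: 0x5f (blk 11, set 1) → L1-HIT  vc=[7]
3: 0x5f (blk 11, set 1) → L1-HIT  vc=[7]
4: 0x19 (blk 3, set 1) → MISS  vc=[7, 11]
5: 0x5a (blk 11, set 1) → VC-HIT  vc=[7, 3]
6: 0x1e (blk 3, set 1) → VC-HIT  vc=[7, 11]
7: 0x19 (blk 3, set 1) → L1-HIT  vc=[7, 11]
8: 0x1d (blk 3, set 1) → L1-HIT  vc=[7, 11]
9: 0x3f (blk 7, set 1) → VC-HIT  vc=[3, 11]
10: 0x5c (blk 11, set 1) → VC-HIT  vc=[3, 7]
11: 0x3d (blk 7, set 1) → VC-HIT  vc=[3, 11]
12: 0x3c (blk 7, set 1) → L1-HIT  vc=[3, 11]
13: 0x6a (blk 13, set 1) → MISS  vc=[3, 11, 7]
14: 0x5c (blk 11, set 1) → VC-HIT  vc=[3, 13, 7]

MISSES = 4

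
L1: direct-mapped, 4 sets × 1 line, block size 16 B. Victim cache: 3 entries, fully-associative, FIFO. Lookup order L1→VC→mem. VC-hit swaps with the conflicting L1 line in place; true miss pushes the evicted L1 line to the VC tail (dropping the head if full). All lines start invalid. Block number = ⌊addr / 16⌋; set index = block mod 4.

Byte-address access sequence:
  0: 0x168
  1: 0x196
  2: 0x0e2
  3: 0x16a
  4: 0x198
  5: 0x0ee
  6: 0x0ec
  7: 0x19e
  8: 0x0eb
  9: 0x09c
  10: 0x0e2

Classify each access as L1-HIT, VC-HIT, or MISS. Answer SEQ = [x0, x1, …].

#0 0x168→b22/s2 MISS; vc=[]
#1 0x196→b25/s1 MISS; vc=[]
#2 0xe2→b14/s2 MISS; vc=[22]
#3 0x16a→b22/s2 VC-HIT; vc=[14]
#4 0x198→b25/s1 L1-HIT; vc=[14]
#5 0xee→b14/s2 VC-HIT; vc=[22]
#6 0xec→b14/s2 L1-HIT; vc=[22]
#7 0x19e→b25/s1 L1-HIT; vc=[22]
#8 0xeb→b14/s2 L1-HIT; vc=[22]
#9 0x9c→b9/s1 MISS; vc=[22,25]
#10 0xe2→b14/s2 L1-HIT; vc=[22,25]

SEQ = [MISS, MISS, MISS, VC-HIT, L1-HIT, VC-HIT, L1-HIT, L1-HIT, L1-HIT, MISS, L1-HIT]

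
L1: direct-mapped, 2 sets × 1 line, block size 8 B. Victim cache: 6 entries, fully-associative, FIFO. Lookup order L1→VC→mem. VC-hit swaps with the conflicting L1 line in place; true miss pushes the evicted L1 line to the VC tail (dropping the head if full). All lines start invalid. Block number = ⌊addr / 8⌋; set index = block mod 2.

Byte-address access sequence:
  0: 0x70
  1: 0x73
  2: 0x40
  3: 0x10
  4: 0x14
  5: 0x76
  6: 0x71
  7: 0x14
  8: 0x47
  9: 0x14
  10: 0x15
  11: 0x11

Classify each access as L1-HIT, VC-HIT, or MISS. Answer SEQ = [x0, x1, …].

  [0] addr=0x70 blk=14 s=0: MISS | VC []
  [1] addr=0x73 blk=14 s=0: L1-HIT | VC []
  [2] addr=0x40 blk=8 s=0: MISS | VC [14]
  [3] addr=0x10 blk=2 s=0: MISS | VC [14, 8]
  [4] addr=0x14 blk=2 s=0: L1-HIT | VC [14, 8]
  [5] addr=0x76 blk=14 s=0: VC-HIT | VC [2, 8]
  [6] addr=0x71 blk=14 s=0: L1-HIT | VC [2, 8]
  [7] addr=0x14 blk=2 s=0: VC-HIT | VC [14, 8]
  [8] addr=0x47 blk=8 s=0: VC-HIT | VC [14, 2]
  [9] addr=0x14 blk=2 s=0: VC-HIT | VC [14, 8]
  [10] addr=0x15 blk=2 s=0: L1-HIT | VC [14, 8]
  [11] addr=0x11 blk=2 s=0: L1-HIT | VC [14, 8]

SEQ = [MISS, L1-HIT, MISS, MISS, L1-HIT, VC-HIT, L1-HIT, VC-HIT, VC-HIT, VC-HIT, L1-HIT, L1-HIT]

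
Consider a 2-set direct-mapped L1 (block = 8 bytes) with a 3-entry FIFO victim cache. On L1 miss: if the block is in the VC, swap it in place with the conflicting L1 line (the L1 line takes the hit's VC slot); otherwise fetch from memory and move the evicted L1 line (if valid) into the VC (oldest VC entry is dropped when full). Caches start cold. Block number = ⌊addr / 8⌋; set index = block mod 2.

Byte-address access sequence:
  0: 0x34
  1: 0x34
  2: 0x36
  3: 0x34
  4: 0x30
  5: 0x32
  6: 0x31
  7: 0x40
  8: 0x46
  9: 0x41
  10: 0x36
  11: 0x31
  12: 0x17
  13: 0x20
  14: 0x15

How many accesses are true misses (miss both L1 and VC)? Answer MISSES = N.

0: 0x34 (blk 6, set 0) → MISS  vc=[]
1: 0x34 (blk 6, set 0) → L1-HIT  vc=[]
2: 0x36 (blk 6, set 0) → L1-HIT  vc=[]
3: 0x34 (blk 6, set 0) → L1-HIT  vc=[]
4: 0x30 (blk 6, set 0) → L1-HIT  vc=[]
5: 0x32 (blk 6, set 0) → L1-HIT  vc=[]
6: 0x31 (blk 6, set 0) → L1-HIT  vc=[]
7: 0x40 (blk 8, set 0) → MISS  vc=[6]
8: 0x46 (blk 8, set 0) → L1-HIT  vc=[6]
9: 0x41 (blk 8, set 0) → L1-HIT  vc=[6]
10: 0x36 (blk 6, set 0) → VC-HIT  vc=[8]
11: 0x31 (blk 6, set 0) → L1-HIT  vc=[8]
12: 0x17 (blk 2, set 0) → MISS  vc=[8, 6]
13: 0x20 (blk 4, set 0) → MISS  vc=[8, 6, 2]
14: 0x15 (blk 2, set 0) → VC-HIT  vc=[8, 6, 4]

MISSES = 4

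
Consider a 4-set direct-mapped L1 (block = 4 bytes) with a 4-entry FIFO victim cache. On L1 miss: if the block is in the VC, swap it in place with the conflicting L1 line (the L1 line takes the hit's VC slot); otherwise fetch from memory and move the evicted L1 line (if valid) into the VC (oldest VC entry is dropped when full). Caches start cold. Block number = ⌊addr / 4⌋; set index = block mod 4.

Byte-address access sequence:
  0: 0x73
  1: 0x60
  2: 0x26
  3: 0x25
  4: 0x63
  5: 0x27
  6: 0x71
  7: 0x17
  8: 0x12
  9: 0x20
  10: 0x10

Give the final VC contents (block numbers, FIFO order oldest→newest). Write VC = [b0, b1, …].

VC = [24, 9, 28, 8]

#0 0x73→b28/s0 MISS; vc=[]
#1 0x60→b24/s0 MISS; vc=[28]
#2 0x26→b9/s1 MISS; vc=[28]
#3 0x25→b9/s1 L1-HIT; vc=[28]
#4 0x63→b24/s0 L1-HIT; vc=[28]
#5 0x27→b9/s1 L1-HIT; vc=[28]
#6 0x71→b28/s0 VC-HIT; vc=[24]
#7 0x17→b5/s1 MISS; vc=[24,9]
#8 0x12→b4/s0 MISS; vc=[24,9,28]
#9 0x20→b8/s0 MISS; vc=[24,9,28,4]
#10 0x10→b4/s0 VC-HIT; vc=[24,9,28,8]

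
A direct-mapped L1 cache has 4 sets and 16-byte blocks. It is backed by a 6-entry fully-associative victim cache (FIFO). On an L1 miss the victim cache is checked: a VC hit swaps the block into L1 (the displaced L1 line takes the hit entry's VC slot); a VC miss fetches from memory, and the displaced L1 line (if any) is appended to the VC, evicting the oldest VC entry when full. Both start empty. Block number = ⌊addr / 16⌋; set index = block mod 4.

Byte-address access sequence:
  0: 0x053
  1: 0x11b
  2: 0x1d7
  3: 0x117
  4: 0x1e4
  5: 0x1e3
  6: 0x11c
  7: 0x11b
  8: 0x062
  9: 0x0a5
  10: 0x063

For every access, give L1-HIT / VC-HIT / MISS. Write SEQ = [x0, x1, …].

SEQ = [MISS, MISS, MISS, VC-HIT, MISS, L1-HIT, L1-HIT, L1-HIT, MISS, MISS, VC-HIT]

#0 0x53→b5/s1 MISS; vc=[]
#1 0x11b→b17/s1 MISS; vc=[5]
#2 0x1d7→b29/s1 MISS; vc=[5,17]
#3 0x117→b17/s1 VC-HIT; vc=[5,29]
#4 0x1e4→b30/s2 MISS; vc=[5,29]
#5 0x1e3→b30/s2 L1-HIT; vc=[5,29]
#6 0x11c→b17/s1 L1-HIT; vc=[5,29]
#7 0x11b→b17/s1 L1-HIT; vc=[5,29]
#8 0x62→b6/s2 MISS; vc=[5,29,30]
#9 0xa5→b10/s2 MISS; vc=[5,29,30,6]
#10 0x63→b6/s2 VC-HIT; vc=[5,29,30,10]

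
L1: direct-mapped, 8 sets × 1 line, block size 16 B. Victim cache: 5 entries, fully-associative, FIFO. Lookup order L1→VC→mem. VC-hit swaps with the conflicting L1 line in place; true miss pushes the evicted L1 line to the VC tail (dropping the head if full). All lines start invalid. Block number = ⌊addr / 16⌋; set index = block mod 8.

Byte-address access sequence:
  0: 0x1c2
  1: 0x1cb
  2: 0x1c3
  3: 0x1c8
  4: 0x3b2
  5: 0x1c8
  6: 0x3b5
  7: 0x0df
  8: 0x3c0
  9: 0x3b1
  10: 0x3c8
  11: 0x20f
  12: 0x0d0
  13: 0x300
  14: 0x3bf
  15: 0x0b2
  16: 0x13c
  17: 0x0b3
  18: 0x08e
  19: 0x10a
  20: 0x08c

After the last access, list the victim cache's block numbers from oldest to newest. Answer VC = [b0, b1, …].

VC = [32, 59, 19, 48, 16]

  [0] addr=0x1c2 blk=28 s=4: MISS | VC []
  [1] addr=0x1cb blk=28 s=4: L1-HIT | VC []
  [2] addr=0x1c3 blk=28 s=4: L1-HIT | VC []
  [3] addr=0x1c8 blk=28 s=4: L1-HIT | VC []
  [4] addr=0x3b2 blk=59 s=3: MISS | VC []
  [5] addr=0x1c8 blk=28 s=4: L1-HIT | VC []
  [6] addr=0x3b5 blk=59 s=3: L1-HIT | VC []
  [7] addr=0xdf blk=13 s=5: MISS | VC []
  [8] addr=0x3c0 blk=60 s=4: MISS | VC [28]
  [9] addr=0x3b1 blk=59 s=3: L1-HIT | VC [28]
  [10] addr=0x3c8 blk=60 s=4: L1-HIT | VC [28]
  [11] addr=0x20f blk=32 s=0: MISS | VC [28]
  [12] addr=0xd0 blk=13 s=5: L1-HIT | VC [28]
  [13] addr=0x300 blk=48 s=0: MISS | VC [28, 32]
  [14] addr=0x3bf blk=59 s=3: L1-HIT | VC [28, 32]
  [15] addr=0xb2 blk=11 s=3: MISS | VC [28, 32, 59]
  [16] addr=0x13c blk=19 s=3: MISS | VC [28, 32, 59, 11]
  [17] addr=0xb3 blk=11 s=3: VC-HIT | VC [28, 32, 59, 19]
  [18] addr=0x8e blk=8 s=0: MISS | VC [28, 32, 59, 19, 48]
  [19] addr=0x10a blk=16 s=0: MISS | VC [32, 59, 19, 48, 8]
  [20] addr=0x8c blk=8 s=0: VC-HIT | VC [32, 59, 19, 48, 16]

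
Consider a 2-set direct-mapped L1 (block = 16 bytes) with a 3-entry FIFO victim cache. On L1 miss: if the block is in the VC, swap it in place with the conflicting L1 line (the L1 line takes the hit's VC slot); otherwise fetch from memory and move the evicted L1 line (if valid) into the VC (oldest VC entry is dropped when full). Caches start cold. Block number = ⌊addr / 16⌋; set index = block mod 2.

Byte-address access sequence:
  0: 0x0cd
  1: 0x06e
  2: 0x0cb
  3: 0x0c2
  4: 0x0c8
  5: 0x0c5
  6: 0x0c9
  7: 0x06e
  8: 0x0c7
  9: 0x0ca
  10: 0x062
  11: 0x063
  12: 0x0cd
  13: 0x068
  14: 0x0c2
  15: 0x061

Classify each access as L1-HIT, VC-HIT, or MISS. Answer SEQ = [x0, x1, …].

SEQ = [MISS, MISS, VC-HIT, L1-HIT, L1-HIT, L1-HIT, L1-HIT, VC-HIT, VC-HIT, L1-HIT, VC-HIT, L1-HIT, VC-HIT, VC-HIT, VC-HIT, VC-HIT]

0: 0xcd (blk 12, set 0) → MISS  vc=[]
1: 0x6e (blk 6, set 0) → MISS  vc=[12]
2: 0xcb (blk 12, set 0) → VC-HIT  vc=[6]
3: 0xc2 (blk 12, set 0) → L1-HIT  vc=[6]
4: 0xc8 (blk 12, set 0) → L1-HIT  vc=[6]
5: 0xc5 (blk 12, set 0) → L1-HIT  vc=[6]
6: 0xc9 (blk 12, set 0) → L1-HIT  vc=[6]
7: 0x6e (blk 6, set 0) → VC-HIT  vc=[12]
8: 0xc7 (blk 12, set 0) → VC-HIT  vc=[6]
9: 0xca (blk 12, set 0) → L1-HIT  vc=[6]
10: 0x62 (blk 6, set 0) → VC-HIT  vc=[12]
11: 0x63 (blk 6, set 0) → L1-HIT  vc=[12]
12: 0xcd (blk 12, set 0) → VC-HIT  vc=[6]
13: 0x68 (blk 6, set 0) → VC-HIT  vc=[12]
14: 0xc2 (blk 12, set 0) → VC-HIT  vc=[6]
15: 0x61 (blk 6, set 0) → VC-HIT  vc=[12]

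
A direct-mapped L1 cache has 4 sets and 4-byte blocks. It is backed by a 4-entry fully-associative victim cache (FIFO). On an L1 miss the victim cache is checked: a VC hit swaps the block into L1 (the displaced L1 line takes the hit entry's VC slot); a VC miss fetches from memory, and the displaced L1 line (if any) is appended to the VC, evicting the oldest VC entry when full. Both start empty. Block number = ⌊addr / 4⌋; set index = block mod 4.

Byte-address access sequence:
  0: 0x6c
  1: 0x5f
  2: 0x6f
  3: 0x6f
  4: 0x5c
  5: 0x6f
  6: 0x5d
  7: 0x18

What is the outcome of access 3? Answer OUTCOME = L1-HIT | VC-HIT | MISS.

0: 0x6c (blk 27, set 3) → MISS  vc=[]
1: 0x5f (blk 23, set 3) → MISS  vc=[27]
2: 0x6f (blk 27, set 3) → VC-HIT  vc=[23]
3: 0x6f (blk 27, set 3) → L1-HIT  vc=[23]
4: 0x5c (blk 23, set 3) → VC-HIT  vc=[27]
5: 0x6f (blk 27, set 3) → VC-HIT  vc=[23]
6: 0x5d (blk 23, set 3) → VC-HIT  vc=[27]
7: 0x18 (blk 6, set 2) → MISS  vc=[27]

OUTCOME = L1-HIT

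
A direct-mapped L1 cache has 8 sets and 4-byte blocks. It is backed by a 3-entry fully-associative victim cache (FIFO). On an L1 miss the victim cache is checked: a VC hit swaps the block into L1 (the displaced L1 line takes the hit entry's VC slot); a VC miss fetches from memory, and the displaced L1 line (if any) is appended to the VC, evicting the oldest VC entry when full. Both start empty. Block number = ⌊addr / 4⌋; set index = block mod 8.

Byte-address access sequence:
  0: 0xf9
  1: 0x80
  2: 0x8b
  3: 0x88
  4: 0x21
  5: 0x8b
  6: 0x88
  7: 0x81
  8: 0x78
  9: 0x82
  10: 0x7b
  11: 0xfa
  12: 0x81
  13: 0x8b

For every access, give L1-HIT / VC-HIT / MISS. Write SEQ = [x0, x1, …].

  [0] addr=0xf9 blk=62 s=6: MISS | VC []
  [1] addr=0x80 blk=32 s=0: MISS | VC []
  [2] addr=0x8b blk=34 s=2: MISS | VC []
  [3] addr=0x88 blk=34 s=2: L1-HIT | VC []
  [4] addr=0x21 blk=8 s=0: MISS | VC [32]
  [5] addr=0x8b blk=34 s=2: L1-HIT | VC [32]
  [6] addr=0x88 blk=34 s=2: L1-HIT | VC [32]
  [7] addr=0x81 blk=32 s=0: VC-HIT | VC [8]
  [8] addr=0x78 blk=30 s=6: MISS | VC [8, 62]
  [9] addr=0x82 blk=32 s=0: L1-HIT | VC [8, 62]
  [10] addr=0x7b blk=30 s=6: L1-HIT | VC [8, 62]
  [11] addr=0xfa blk=62 s=6: VC-HIT | VC [8, 30]
  [12] addr=0x81 blk=32 s=0: L1-HIT | VC [8, 30]
  [13] addr=0x8b blk=34 s=2: L1-HIT | VC [8, 30]

SEQ = [MISS, MISS, MISS, L1-HIT, MISS, L1-HIT, L1-HIT, VC-HIT, MISS, L1-HIT, L1-HIT, VC-HIT, L1-HIT, L1-HIT]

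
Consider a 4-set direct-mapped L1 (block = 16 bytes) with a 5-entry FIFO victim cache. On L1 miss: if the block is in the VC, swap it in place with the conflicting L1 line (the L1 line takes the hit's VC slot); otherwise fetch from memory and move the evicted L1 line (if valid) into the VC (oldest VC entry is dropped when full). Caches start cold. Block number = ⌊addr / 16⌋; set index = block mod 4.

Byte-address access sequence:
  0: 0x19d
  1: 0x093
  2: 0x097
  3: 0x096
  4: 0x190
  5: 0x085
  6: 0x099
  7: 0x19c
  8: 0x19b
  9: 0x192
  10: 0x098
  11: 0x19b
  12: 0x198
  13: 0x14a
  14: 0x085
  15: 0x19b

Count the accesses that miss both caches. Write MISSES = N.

0: 0x19d (blk 25, set 1) → MISS  vc=[]
1: 0x93 (blk 9, set 1) → MISS  vc=[25]
2: 0x97 (blk 9, set 1) → L1-HIT  vc=[25]
3: 0x96 (blk 9, set 1) → L1-HIT  vc=[25]
4: 0x190 (blk 25, set 1) → VC-HIT  vc=[9]
5: 0x85 (blk 8, set 0) → MISS  vc=[9]
6: 0x99 (blk 9, set 1) → VC-HIT  vc=[25]
7: 0x19c (blk 25, set 1) → VC-HIT  vc=[9]
8: 0x19b (blk 25, set 1) → L1-HIT  vc=[9]
9: 0x192 (blk 25, set 1) → L1-HIT  vc=[9]
10: 0x98 (blk 9, set 1) → VC-HIT  vc=[25]
11: 0x19b (blk 25, set 1) → VC-HIT  vc=[9]
12: 0x198 (blk 25, set 1) → L1-HIT  vc=[9]
13: 0x14a (blk 20, set 0) → MISS  vc=[9, 8]
14: 0x85 (blk 8, set 0) → VC-HIT  vc=[9, 20]
15: 0x19b (blk 25, set 1) → L1-HIT  vc=[9, 20]

MISSES = 4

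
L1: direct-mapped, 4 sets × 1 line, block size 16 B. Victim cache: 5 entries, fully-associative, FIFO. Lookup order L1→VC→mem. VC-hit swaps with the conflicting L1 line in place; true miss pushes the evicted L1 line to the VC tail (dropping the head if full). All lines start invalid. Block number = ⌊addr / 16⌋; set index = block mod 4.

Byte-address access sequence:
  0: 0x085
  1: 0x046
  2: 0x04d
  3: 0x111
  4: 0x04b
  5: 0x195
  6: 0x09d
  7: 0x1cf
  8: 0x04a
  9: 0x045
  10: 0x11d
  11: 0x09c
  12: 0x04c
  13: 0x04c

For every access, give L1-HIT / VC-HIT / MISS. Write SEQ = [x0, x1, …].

SEQ = [MISS, MISS, L1-HIT, MISS, L1-HIT, MISS, MISS, MISS, VC-HIT, L1-HIT, VC-HIT, VC-HIT, L1-HIT, L1-HIT]

  [0] addr=0x85 blk=8 s=0: MISS | VC []
  [1] addr=0x46 blk=4 s=0: MISS | VC [8]
  [2] addr=0x4d blk=4 s=0: L1-HIT | VC [8]
  [3] addr=0x111 blk=17 s=1: MISS | VC [8]
  [4] addr=0x4b blk=4 s=0: L1-HIT | VC [8]
  [5] addr=0x195 blk=25 s=1: MISS | VC [8, 17]
  [6] addr=0x9d blk=9 s=1: MISS | VC [8, 17, 25]
  [7] addr=0x1cf blk=28 s=0: MISS | VC [8, 17, 25, 4]
  [8] addr=0x4a blk=4 s=0: VC-HIT | VC [8, 17, 25, 28]
  [9] addr=0x45 blk=4 s=0: L1-HIT | VC [8, 17, 25, 28]
  [10] addr=0x11d blk=17 s=1: VC-HIT | VC [8, 9, 25, 28]
  [11] addr=0x9c blk=9 s=1: VC-HIT | VC [8, 17, 25, 28]
  [12] addr=0x4c blk=4 s=0: L1-HIT | VC [8, 17, 25, 28]
  [13] addr=0x4c blk=4 s=0: L1-HIT | VC [8, 17, 25, 28]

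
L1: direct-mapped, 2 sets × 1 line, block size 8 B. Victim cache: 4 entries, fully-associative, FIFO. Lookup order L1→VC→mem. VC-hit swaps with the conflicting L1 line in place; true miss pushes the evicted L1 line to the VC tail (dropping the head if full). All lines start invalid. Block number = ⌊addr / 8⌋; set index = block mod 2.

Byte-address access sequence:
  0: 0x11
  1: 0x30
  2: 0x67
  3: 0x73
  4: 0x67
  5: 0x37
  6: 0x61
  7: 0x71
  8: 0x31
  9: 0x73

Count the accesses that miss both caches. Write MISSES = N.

  [0] addr=0x11 blk=2 s=0: MISS | VC []
  [1] addr=0x30 blk=6 s=0: MISS | VC [2]
  [2] addr=0x67 blk=12 s=0: MISS | VC [2, 6]
  [3] addr=0x73 blk=14 s=0: MISS | VC [2, 6, 12]
  [4] addr=0x67 blk=12 s=0: VC-HIT | VC [2, 6, 14]
  [5] addr=0x37 blk=6 s=0: VC-HIT | VC [2, 12, 14]
  [6] addr=0x61 blk=12 s=0: VC-HIT | VC [2, 6, 14]
  [7] addr=0x71 blk=14 s=0: VC-HIT | VC [2, 6, 12]
  [8] addr=0x31 blk=6 s=0: VC-HIT | VC [2, 14, 12]
  [9] addr=0x73 blk=14 s=0: VC-HIT | VC [2, 6, 12]

MISSES = 4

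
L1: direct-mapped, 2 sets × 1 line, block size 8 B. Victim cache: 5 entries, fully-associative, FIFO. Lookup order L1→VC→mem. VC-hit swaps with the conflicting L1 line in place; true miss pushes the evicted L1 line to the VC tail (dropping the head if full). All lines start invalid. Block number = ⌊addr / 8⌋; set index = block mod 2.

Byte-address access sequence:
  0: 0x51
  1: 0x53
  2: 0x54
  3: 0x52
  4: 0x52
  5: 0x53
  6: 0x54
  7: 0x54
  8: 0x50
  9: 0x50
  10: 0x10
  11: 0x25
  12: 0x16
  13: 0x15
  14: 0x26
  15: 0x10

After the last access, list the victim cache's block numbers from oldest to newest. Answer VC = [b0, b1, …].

VC = [10, 4]

0: 0x51 (blk 10, set 0) → MISS  vc=[]
1: 0x53 (blk 10, set 0) → L1-HIT  vc=[]
2: 0x54 (blk 10, set 0) → L1-HIT  vc=[]
3: 0x52 (blk 10, set 0) → L1-HIT  vc=[]
4: 0x52 (blk 10, set 0) → L1-HIT  vc=[]
5: 0x53 (blk 10, set 0) → L1-HIT  vc=[]
6: 0x54 (blk 10, set 0) → L1-HIT  vc=[]
7: 0x54 (blk 10, set 0) → L1-HIT  vc=[]
8: 0x50 (blk 10, set 0) → L1-HIT  vc=[]
9: 0x50 (blk 10, set 0) → L1-HIT  vc=[]
10: 0x10 (blk 2, set 0) → MISS  vc=[10]
11: 0x25 (blk 4, set 0) → MISS  vc=[10, 2]
12: 0x16 (blk 2, set 0) → VC-HIT  vc=[10, 4]
13: 0x15 (blk 2, set 0) → L1-HIT  vc=[10, 4]
14: 0x26 (blk 4, set 0) → VC-HIT  vc=[10, 2]
15: 0x10 (blk 2, set 0) → VC-HIT  vc=[10, 4]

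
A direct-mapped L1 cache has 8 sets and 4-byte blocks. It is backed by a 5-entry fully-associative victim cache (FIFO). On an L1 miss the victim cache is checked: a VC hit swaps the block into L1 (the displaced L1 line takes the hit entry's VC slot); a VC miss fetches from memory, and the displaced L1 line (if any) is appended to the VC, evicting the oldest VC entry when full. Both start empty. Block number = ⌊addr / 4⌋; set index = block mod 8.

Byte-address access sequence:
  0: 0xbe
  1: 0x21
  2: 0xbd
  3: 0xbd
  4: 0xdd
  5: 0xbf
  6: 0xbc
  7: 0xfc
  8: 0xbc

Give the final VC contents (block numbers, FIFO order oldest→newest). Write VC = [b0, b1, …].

0: 0xbe (blk 47, set 7) → MISS  vc=[]
1: 0x21 (blk 8, set 0) → MISS  vc=[]
2: 0xbd (blk 47, set 7) → L1-HIT  vc=[]
3: 0xbd (blk 47, set 7) → L1-HIT  vc=[]
4: 0xdd (blk 55, set 7) → MISS  vc=[47]
5: 0xbf (blk 47, set 7) → VC-HIT  vc=[55]
6: 0xbc (blk 47, set 7) → L1-HIT  vc=[55]
7: 0xfc (blk 63, set 7) → MISS  vc=[55, 47]
8: 0xbc (blk 47, set 7) → VC-HIT  vc=[55, 63]

VC = [55, 63]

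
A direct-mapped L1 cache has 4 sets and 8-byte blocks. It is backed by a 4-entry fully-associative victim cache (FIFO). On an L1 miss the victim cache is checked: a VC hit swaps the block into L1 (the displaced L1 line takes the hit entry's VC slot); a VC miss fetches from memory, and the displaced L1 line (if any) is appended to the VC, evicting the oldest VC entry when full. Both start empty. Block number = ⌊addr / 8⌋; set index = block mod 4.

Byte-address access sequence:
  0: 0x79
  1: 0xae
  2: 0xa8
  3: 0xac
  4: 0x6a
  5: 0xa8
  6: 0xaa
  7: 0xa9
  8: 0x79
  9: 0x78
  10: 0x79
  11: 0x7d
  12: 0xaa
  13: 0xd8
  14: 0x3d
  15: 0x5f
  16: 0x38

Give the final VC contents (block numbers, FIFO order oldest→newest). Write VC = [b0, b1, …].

#0 0x79→b15/s3 MISS; vc=[]
#1 0xae→b21/s1 MISS; vc=[]
#2 0xa8→b21/s1 L1-HIT; vc=[]
#3 0xac→b21/s1 L1-HIT; vc=[]
#4 0x6a→b13/s1 MISS; vc=[21]
#5 0xa8→b21/s1 VC-HIT; vc=[13]
#6 0xaa→b21/s1 L1-HIT; vc=[13]
#7 0xa9→b21/s1 L1-HIT; vc=[13]
#8 0x79→b15/s3 L1-HIT; vc=[13]
#9 0x78→b15/s3 L1-HIT; vc=[13]
#10 0x79→b15/s3 L1-HIT; vc=[13]
#11 0x7d→b15/s3 L1-HIT; vc=[13]
#12 0xaa→b21/s1 L1-HIT; vc=[13]
#13 0xd8→b27/s3 MISS; vc=[13,15]
#14 0x3d→b7/s3 MISS; vc=[13,15,27]
#15 0x5f→b11/s3 MISS; vc=[13,15,27,7]
#16 0x38→b7/s3 VC-HIT; vc=[13,15,27,11]

VC = [13, 15, 27, 11]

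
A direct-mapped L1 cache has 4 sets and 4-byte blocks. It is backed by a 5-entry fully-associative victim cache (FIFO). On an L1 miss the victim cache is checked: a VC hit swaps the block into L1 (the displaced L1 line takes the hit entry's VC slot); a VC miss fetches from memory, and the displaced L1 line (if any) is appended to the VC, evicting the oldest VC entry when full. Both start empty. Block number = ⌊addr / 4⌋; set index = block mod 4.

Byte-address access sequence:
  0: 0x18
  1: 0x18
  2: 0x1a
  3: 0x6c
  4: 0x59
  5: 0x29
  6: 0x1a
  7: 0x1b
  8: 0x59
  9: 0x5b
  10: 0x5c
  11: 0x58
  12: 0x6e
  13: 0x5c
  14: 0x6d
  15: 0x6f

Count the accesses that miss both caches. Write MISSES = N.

MISSES = 5

  [0] addr=0x18 blk=6 s=2: MISS | VC []
  [1] addr=0x18 blk=6 s=2: L1-HIT | VC []
  [2] addr=0x1a blk=6 s=2: L1-HIT | VC []
  [3] addr=0x6c blk=27 s=3: MISS | VC []
  [4] addr=0x59 blk=22 s=2: MISS | VC [6]
  [5] addr=0x29 blk=10 s=2: MISS | VC [6, 22]
  [6] addr=0x1a blk=6 s=2: VC-HIT | VC [10, 22]
  [7] addr=0x1b blk=6 s=2: L1-HIT | VC [10, 22]
  [8] addr=0x59 blk=22 s=2: VC-HIT | VC [10, 6]
  [9] addr=0x5b blk=22 s=2: L1-HIT | VC [10, 6]
  [10] addr=0x5c blk=23 s=3: MISS | VC [10, 6, 27]
  [11] addr=0x58 blk=22 s=2: L1-HIT | VC [10, 6, 27]
  [12] addr=0x6e blk=27 s=3: VC-HIT | VC [10, 6, 23]
  [13] addr=0x5c blk=23 s=3: VC-HIT | VC [10, 6, 27]
  [14] addr=0x6d blk=27 s=3: VC-HIT | VC [10, 6, 23]
  [15] addr=0x6f blk=27 s=3: L1-HIT | VC [10, 6, 23]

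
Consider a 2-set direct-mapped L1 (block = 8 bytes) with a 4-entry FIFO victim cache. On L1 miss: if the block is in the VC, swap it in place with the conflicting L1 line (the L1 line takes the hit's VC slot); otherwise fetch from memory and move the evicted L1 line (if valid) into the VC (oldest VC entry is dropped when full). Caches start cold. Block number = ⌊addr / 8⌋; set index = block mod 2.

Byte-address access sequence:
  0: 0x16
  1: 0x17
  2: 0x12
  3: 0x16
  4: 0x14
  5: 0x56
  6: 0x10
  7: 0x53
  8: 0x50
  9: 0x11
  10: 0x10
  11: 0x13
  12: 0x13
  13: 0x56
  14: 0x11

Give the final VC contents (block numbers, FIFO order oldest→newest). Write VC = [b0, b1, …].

VC = [10]

0: 0x16 (blk 2, set 0) → MISS  vc=[]
1: 0x17 (blk 2, set 0) → L1-HIT  vc=[]
2: 0x12 (blk 2, set 0) → L1-HIT  vc=[]
3: 0x16 (blk 2, set 0) → L1-HIT  vc=[]
4: 0x14 (blk 2, set 0) → L1-HIT  vc=[]
5: 0x56 (blk 10, set 0) → MISS  vc=[2]
6: 0x10 (blk 2, set 0) → VC-HIT  vc=[10]
7: 0x53 (blk 10, set 0) → VC-HIT  vc=[2]
8: 0x50 (blk 10, set 0) → L1-HIT  vc=[2]
9: 0x11 (blk 2, set 0) → VC-HIT  vc=[10]
10: 0x10 (blk 2, set 0) → L1-HIT  vc=[10]
11: 0x13 (blk 2, set 0) → L1-HIT  vc=[10]
12: 0x13 (blk 2, set 0) → L1-HIT  vc=[10]
13: 0x56 (blk 10, set 0) → VC-HIT  vc=[2]
14: 0x11 (blk 2, set 0) → VC-HIT  vc=[10]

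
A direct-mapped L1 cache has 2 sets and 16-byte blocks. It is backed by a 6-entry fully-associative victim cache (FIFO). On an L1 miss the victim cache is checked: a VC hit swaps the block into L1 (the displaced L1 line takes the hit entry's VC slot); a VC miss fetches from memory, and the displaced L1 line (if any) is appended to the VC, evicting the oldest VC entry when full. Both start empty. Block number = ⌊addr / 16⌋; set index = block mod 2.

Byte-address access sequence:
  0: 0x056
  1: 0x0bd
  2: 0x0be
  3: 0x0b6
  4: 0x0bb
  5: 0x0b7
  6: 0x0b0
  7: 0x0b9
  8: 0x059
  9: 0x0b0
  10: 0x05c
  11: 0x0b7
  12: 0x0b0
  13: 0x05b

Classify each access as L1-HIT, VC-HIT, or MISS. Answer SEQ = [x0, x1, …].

  [0] addr=0x56 blk=5 s=1: MISS | VC []
  [1] addr=0xbd blk=11 s=1: MISS | VC [5]
  [2] addr=0xbe blk=11 s=1: L1-HIT | VC [5]
  [3] addr=0xb6 blk=11 s=1: L1-HIT | VC [5]
  [4] addr=0xbb blk=11 s=1: L1-HIT | VC [5]
  [5] addr=0xb7 blk=11 s=1: L1-HIT | VC [5]
  [6] addr=0xb0 blk=11 s=1: L1-HIT | VC [5]
  [7] addr=0xb9 blk=11 s=1: L1-HIT | VC [5]
  [8] addr=0x59 blk=5 s=1: VC-HIT | VC [11]
  [9] addr=0xb0 blk=11 s=1: VC-HIT | VC [5]
  [10] addr=0x5c blk=5 s=1: VC-HIT | VC [11]
  [11] addr=0xb7 blk=11 s=1: VC-HIT | VC [5]
  [12] addr=0xb0 blk=11 s=1: L1-HIT | VC [5]
  [13] addr=0x5b blk=5 s=1: VC-HIT | VC [11]

SEQ = [MISS, MISS, L1-HIT, L1-HIT, L1-HIT, L1-HIT, L1-HIT, L1-HIT, VC-HIT, VC-HIT, VC-HIT, VC-HIT, L1-HIT, VC-HIT]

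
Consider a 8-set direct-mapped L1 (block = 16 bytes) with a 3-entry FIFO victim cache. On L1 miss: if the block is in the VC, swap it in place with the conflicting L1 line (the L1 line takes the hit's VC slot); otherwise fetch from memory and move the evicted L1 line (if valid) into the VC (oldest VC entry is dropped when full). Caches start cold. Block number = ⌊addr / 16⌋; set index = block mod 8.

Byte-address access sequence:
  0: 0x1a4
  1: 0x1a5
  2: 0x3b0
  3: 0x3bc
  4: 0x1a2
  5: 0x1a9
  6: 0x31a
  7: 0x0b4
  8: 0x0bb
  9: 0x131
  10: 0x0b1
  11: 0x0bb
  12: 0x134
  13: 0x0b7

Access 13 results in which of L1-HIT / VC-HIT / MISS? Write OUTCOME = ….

OUTCOME = VC-HIT

0: 0x1a4 (blk 26, set 2) → MISS  vc=[]
1: 0x1a5 (blk 26, set 2) → L1-HIT  vc=[]
2: 0x3b0 (blk 59, set 3) → MISS  vc=[]
3: 0x3bc (blk 59, set 3) → L1-HIT  vc=[]
4: 0x1a2 (blk 26, set 2) → L1-HIT  vc=[]
5: 0x1a9 (blk 26, set 2) → L1-HIT  vc=[]
6: 0x31a (blk 49, set 1) → MISS  vc=[]
7: 0xb4 (blk 11, set 3) → MISS  vc=[59]
8: 0xbb (blk 11, set 3) → L1-HIT  vc=[59]
9: 0x131 (blk 19, set 3) → MISS  vc=[59, 11]
10: 0xb1 (blk 11, set 3) → VC-HIT  vc=[59, 19]
11: 0xbb (blk 11, set 3) → L1-HIT  vc=[59, 19]
12: 0x134 (blk 19, set 3) → VC-HIT  vc=[59, 11]
13: 0xb7 (blk 11, set 3) → VC-HIT  vc=[59, 19]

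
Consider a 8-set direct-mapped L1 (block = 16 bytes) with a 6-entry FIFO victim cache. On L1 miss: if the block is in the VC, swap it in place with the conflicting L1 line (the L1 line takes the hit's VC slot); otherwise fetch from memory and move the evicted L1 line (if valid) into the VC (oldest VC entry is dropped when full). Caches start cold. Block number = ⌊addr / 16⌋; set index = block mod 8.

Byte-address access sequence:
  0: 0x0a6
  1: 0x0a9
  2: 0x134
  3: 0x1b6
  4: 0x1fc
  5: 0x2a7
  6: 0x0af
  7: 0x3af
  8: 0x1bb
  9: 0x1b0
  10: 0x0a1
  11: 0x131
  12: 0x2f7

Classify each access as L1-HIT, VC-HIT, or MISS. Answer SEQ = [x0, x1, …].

SEQ = [MISS, L1-HIT, MISS, MISS, MISS, MISS, VC-HIT, MISS, L1-HIT, L1-HIT, VC-HIT, VC-HIT, MISS]

  [0] addr=0xa6 blk=10 s=2: MISS | VC []
  [1] addr=0xa9 blk=10 s=2: L1-HIT | VC []
  [2] addr=0x134 blk=19 s=3: MISS | VC []
  [3] addr=0x1b6 blk=27 s=3: MISS | VC [19]
  [4] addr=0x1fc blk=31 s=7: MISS | VC [19]
  [5] addr=0x2a7 blk=42 s=2: MISS | VC [19, 10]
  [6] addr=0xaf blk=10 s=2: VC-HIT | VC [19, 42]
  [7] addr=0x3af blk=58 s=2: MISS | VC [19, 42, 10]
  [8] addr=0x1bb blk=27 s=3: L1-HIT | VC [19, 42, 10]
  [9] addr=0x1b0 blk=27 s=3: L1-HIT | VC [19, 42, 10]
  [10] addr=0xa1 blk=10 s=2: VC-HIT | VC [19, 42, 58]
  [11] addr=0x131 blk=19 s=3: VC-HIT | VC [27, 42, 58]
  [12] addr=0x2f7 blk=47 s=7: MISS | VC [27, 42, 58, 31]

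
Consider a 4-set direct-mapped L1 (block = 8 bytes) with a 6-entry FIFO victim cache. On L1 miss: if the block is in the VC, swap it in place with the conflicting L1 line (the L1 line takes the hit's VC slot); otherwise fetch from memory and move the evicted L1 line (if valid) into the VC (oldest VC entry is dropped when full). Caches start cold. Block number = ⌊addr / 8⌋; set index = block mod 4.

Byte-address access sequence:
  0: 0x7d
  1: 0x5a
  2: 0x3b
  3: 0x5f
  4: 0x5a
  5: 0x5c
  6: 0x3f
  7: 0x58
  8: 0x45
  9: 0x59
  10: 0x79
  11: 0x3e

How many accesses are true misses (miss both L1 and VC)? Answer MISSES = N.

MISSES = 4

  [0] addr=0x7d blk=15 s=3: MISS | VC []
  [1] addr=0x5a blk=11 s=3: MISS | VC [15]
  [2] addr=0x3b blk=7 s=3: MISS | VC [15, 11]
  [3] addr=0x5f blk=11 s=3: VC-HIT | VC [15, 7]
  [4] addr=0x5a blk=11 s=3: L1-HIT | VC [15, 7]
  [5] addr=0x5c blk=11 s=3: L1-HIT | VC [15, 7]
  [6] addr=0x3f blk=7 s=3: VC-HIT | VC [15, 11]
  [7] addr=0x58 blk=11 s=3: VC-HIT | VC [15, 7]
  [8] addr=0x45 blk=8 s=0: MISS | VC [15, 7]
  [9] addr=0x59 blk=11 s=3: L1-HIT | VC [15, 7]
  [10] addr=0x79 blk=15 s=3: VC-HIT | VC [11, 7]
  [11] addr=0x3e blk=7 s=3: VC-HIT | VC [11, 15]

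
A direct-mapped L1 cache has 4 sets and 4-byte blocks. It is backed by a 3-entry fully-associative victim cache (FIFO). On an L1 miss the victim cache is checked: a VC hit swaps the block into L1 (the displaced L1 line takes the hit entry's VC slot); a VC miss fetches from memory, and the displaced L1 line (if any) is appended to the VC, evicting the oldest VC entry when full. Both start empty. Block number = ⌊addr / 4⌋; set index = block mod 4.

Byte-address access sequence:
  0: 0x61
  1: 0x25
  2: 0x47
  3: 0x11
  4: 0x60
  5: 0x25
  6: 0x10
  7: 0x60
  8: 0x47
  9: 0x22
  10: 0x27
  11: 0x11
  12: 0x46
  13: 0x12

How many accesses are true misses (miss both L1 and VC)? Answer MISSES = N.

0: 0x61 (blk 24, set 0) → MISS  vc=[]
1: 0x25 (blk 9, set 1) → MISS  vc=[]
2: 0x47 (blk 17, set 1) → MISS  vc=[9]
3: 0x11 (blk 4, set 0) → MISS  vc=[9, 24]
4: 0x60 (blk 24, set 0) → VC-HIT  vc=[9, 4]
5: 0x25 (blk 9, set 1) → VC-HIT  vc=[17, 4]
6: 0x10 (blk 4, set 0) → VC-HIT  vc=[17, 24]
7: 0x60 (blk 24, set 0) → VC-HIT  vc=[17, 4]
8: 0x47 (blk 17, set 1) → VC-HIT  vc=[9, 4]
9: 0x22 (blk 8, set 0) → MISS  vc=[9, 4, 24]
10: 0x27 (blk 9, set 1) → VC-HIT  vc=[17, 4, 24]
11: 0x11 (blk 4, set 0) → VC-HIT  vc=[17, 8, 24]
12: 0x46 (blk 17, set 1) → VC-HIT  vc=[9, 8, 24]
13: 0x12 (blk 4, set 0) → L1-HIT  vc=[9, 8, 24]

MISSES = 5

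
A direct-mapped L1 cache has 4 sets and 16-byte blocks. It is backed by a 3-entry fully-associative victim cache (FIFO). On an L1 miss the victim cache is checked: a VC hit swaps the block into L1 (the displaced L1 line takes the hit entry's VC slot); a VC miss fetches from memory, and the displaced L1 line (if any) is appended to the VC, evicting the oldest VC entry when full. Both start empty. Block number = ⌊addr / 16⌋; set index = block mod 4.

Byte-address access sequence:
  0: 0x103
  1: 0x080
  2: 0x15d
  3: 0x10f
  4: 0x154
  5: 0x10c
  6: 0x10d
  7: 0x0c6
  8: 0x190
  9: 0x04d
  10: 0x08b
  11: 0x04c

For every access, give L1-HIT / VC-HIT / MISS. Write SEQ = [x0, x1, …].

0: 0x103 (blk 16, set 0) → MISS  vc=[]
1: 0x80 (blk 8, set 0) → MISS  vc=[16]
2: 0x15d (blk 21, set 1) → MISS  vc=[16]
3: 0x10f (blk 16, set 0) → VC-HIT  vc=[8]
4: 0x154 (blk 21, set 1) → L1-HIT  vc=[8]
5: 0x10c (blk 16, set 0) → L1-HIT  vc=[8]
6: 0x10d (blk 16, set 0) → L1-HIT  vc=[8]
7: 0xc6 (blk 12, set 0) → MISS  vc=[8, 16]
8: 0x190 (blk 25, set 1) → MISS  vc=[8, 16, 21]
9: 0x4d (blk 4, set 0) → MISS  vc=[16, 21, 12]
10: 0x8b (blk 8, set 0) → MISS  vc=[21, 12, 4]
11: 0x4c (blk 4, set 0) → VC-HIT  vc=[21, 12, 8]

SEQ = [MISS, MISS, MISS, VC-HIT, L1-HIT, L1-HIT, L1-HIT, MISS, MISS, MISS, MISS, VC-HIT]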